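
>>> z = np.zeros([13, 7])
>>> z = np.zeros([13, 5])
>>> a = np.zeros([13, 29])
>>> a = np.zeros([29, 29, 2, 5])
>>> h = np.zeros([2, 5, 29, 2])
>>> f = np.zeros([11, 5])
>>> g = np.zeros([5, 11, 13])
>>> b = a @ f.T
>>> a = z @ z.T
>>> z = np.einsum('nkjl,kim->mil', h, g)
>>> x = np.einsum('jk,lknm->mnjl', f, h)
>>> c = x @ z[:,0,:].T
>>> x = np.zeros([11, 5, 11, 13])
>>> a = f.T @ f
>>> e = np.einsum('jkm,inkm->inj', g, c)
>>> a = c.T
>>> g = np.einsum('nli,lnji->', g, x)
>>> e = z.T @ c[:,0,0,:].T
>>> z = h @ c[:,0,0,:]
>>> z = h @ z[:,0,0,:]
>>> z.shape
(2, 5, 29, 13)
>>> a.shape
(13, 11, 29, 2)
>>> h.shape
(2, 5, 29, 2)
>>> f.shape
(11, 5)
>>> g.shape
()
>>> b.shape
(29, 29, 2, 11)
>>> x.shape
(11, 5, 11, 13)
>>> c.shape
(2, 29, 11, 13)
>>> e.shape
(2, 11, 2)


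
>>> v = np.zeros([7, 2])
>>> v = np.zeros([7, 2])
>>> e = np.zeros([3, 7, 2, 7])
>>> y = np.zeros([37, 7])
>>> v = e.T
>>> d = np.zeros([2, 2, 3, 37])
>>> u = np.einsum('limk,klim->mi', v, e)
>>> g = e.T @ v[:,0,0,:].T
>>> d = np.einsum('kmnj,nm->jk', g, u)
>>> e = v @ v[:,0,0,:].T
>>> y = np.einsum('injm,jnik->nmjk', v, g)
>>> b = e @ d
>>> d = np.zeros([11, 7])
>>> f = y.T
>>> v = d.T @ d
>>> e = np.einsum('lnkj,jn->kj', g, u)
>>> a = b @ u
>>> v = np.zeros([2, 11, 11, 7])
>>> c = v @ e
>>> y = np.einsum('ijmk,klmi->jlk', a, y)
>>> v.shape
(2, 11, 11, 7)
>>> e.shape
(7, 7)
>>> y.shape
(2, 3, 2)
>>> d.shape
(11, 7)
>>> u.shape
(7, 2)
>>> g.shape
(7, 2, 7, 7)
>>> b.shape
(7, 2, 7, 7)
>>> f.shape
(7, 7, 3, 2)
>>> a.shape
(7, 2, 7, 2)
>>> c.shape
(2, 11, 11, 7)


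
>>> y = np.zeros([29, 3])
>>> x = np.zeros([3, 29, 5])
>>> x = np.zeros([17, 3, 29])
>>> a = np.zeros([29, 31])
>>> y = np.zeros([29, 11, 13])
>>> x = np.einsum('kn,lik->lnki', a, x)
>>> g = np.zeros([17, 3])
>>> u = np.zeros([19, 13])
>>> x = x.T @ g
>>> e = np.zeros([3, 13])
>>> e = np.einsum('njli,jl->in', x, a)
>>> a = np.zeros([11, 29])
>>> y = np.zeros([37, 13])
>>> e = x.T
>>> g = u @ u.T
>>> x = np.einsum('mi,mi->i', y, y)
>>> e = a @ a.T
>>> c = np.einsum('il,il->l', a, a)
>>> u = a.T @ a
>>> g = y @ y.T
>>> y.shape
(37, 13)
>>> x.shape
(13,)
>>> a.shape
(11, 29)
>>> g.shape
(37, 37)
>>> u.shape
(29, 29)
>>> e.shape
(11, 11)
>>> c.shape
(29,)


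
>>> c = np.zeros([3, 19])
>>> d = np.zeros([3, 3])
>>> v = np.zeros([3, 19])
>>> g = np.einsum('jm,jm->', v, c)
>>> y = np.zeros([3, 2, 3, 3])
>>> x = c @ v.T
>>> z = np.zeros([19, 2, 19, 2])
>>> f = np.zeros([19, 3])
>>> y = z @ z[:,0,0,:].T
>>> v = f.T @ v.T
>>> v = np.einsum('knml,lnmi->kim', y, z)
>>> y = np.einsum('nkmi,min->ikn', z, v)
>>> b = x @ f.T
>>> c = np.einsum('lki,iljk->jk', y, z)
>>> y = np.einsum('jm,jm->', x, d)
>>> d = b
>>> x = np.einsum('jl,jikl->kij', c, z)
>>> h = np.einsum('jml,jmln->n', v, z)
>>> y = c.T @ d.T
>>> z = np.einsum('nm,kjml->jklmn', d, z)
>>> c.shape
(19, 2)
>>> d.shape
(3, 19)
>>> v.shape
(19, 2, 19)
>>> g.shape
()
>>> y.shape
(2, 3)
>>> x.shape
(19, 2, 19)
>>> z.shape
(2, 19, 2, 19, 3)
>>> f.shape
(19, 3)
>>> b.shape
(3, 19)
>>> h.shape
(2,)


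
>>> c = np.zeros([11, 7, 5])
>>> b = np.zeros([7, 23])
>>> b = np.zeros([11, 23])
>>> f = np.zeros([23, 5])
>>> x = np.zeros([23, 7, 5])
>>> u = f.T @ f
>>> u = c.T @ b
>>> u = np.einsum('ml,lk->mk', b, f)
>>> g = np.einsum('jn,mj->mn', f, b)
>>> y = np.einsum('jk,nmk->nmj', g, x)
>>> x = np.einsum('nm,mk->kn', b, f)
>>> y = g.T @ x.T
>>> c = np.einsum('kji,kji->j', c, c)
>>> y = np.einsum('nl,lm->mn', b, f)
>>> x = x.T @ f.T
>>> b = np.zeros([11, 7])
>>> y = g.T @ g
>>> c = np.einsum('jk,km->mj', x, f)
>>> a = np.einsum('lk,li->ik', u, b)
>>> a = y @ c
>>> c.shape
(5, 11)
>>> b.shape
(11, 7)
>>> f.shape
(23, 5)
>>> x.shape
(11, 23)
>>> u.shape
(11, 5)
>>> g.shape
(11, 5)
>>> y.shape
(5, 5)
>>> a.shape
(5, 11)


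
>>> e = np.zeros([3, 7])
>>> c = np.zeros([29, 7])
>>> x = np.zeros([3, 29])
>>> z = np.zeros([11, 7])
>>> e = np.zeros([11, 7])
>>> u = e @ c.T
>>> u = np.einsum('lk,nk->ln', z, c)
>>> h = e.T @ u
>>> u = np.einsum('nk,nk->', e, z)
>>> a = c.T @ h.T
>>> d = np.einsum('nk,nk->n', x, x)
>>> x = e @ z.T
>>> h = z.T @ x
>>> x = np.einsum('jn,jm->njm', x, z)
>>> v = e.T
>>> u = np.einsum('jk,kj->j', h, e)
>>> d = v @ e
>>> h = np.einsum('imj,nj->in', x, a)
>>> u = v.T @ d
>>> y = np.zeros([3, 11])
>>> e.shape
(11, 7)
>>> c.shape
(29, 7)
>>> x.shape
(11, 11, 7)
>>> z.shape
(11, 7)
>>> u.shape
(11, 7)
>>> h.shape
(11, 7)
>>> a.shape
(7, 7)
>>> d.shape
(7, 7)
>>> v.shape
(7, 11)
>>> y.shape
(3, 11)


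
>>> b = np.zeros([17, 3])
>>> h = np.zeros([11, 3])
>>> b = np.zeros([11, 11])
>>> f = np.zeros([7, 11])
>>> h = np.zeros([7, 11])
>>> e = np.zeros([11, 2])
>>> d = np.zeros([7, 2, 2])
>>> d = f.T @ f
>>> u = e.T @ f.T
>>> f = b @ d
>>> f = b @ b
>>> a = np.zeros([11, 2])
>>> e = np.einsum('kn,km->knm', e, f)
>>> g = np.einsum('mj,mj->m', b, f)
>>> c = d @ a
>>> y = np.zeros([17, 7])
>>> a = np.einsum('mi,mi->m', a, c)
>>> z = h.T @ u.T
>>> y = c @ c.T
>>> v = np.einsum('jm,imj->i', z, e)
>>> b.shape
(11, 11)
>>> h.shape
(7, 11)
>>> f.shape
(11, 11)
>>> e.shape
(11, 2, 11)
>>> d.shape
(11, 11)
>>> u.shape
(2, 7)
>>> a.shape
(11,)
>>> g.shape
(11,)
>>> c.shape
(11, 2)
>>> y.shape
(11, 11)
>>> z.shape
(11, 2)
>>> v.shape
(11,)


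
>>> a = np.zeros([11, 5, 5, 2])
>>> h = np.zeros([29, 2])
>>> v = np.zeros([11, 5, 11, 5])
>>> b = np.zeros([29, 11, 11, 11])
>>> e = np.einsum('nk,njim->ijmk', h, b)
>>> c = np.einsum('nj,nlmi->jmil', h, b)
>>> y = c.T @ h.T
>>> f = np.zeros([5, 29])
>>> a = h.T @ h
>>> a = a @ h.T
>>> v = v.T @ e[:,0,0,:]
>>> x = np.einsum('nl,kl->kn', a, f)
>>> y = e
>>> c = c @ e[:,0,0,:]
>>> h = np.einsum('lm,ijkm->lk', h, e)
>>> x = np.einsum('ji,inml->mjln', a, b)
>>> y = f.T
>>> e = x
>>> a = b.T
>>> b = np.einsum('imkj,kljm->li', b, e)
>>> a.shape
(11, 11, 11, 29)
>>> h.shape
(29, 11)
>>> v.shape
(5, 11, 5, 2)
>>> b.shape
(2, 29)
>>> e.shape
(11, 2, 11, 11)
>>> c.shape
(2, 11, 11, 2)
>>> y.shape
(29, 5)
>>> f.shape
(5, 29)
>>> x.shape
(11, 2, 11, 11)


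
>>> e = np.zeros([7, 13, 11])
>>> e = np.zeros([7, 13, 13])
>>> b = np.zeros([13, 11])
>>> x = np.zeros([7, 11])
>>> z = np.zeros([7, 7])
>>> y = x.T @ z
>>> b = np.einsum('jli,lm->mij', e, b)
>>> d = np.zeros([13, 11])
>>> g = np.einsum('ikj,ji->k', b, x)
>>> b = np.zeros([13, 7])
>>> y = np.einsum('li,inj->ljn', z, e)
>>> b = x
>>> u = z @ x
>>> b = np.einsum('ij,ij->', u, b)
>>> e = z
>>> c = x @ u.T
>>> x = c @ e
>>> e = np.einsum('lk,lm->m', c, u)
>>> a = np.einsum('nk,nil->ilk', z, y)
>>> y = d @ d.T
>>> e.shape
(11,)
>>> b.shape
()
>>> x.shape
(7, 7)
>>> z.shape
(7, 7)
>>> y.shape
(13, 13)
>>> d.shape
(13, 11)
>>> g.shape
(13,)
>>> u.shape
(7, 11)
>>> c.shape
(7, 7)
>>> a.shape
(13, 13, 7)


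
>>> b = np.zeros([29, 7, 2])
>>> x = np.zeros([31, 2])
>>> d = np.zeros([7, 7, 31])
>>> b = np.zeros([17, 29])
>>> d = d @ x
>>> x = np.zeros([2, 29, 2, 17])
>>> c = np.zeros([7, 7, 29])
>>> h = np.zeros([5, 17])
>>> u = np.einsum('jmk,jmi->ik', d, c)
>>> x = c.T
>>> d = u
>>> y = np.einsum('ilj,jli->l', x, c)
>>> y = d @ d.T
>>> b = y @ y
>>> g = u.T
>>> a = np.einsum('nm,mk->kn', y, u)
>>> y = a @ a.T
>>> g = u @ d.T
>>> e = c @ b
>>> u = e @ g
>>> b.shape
(29, 29)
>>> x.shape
(29, 7, 7)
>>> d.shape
(29, 2)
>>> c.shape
(7, 7, 29)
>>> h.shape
(5, 17)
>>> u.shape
(7, 7, 29)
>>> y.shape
(2, 2)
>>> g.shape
(29, 29)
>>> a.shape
(2, 29)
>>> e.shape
(7, 7, 29)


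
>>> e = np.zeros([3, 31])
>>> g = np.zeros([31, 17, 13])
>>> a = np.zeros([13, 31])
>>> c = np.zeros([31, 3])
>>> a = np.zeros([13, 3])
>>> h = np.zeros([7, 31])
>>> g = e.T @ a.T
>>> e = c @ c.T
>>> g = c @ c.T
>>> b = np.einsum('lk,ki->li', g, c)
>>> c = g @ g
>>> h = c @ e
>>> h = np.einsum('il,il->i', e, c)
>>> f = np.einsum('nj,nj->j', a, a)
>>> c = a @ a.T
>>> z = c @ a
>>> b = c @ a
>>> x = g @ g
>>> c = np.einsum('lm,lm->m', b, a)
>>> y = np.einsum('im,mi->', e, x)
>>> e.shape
(31, 31)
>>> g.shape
(31, 31)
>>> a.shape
(13, 3)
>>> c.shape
(3,)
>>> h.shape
(31,)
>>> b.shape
(13, 3)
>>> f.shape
(3,)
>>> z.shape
(13, 3)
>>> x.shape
(31, 31)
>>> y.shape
()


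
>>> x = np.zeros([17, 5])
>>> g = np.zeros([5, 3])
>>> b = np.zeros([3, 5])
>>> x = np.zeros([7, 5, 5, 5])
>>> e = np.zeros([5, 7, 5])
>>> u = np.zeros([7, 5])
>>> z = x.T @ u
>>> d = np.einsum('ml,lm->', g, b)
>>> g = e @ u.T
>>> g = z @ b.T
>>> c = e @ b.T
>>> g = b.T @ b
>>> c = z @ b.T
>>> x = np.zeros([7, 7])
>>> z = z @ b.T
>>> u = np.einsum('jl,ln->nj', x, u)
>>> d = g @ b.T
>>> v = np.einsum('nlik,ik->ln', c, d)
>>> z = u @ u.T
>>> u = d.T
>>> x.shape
(7, 7)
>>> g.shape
(5, 5)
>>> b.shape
(3, 5)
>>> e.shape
(5, 7, 5)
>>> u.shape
(3, 5)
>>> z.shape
(5, 5)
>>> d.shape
(5, 3)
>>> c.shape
(5, 5, 5, 3)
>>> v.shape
(5, 5)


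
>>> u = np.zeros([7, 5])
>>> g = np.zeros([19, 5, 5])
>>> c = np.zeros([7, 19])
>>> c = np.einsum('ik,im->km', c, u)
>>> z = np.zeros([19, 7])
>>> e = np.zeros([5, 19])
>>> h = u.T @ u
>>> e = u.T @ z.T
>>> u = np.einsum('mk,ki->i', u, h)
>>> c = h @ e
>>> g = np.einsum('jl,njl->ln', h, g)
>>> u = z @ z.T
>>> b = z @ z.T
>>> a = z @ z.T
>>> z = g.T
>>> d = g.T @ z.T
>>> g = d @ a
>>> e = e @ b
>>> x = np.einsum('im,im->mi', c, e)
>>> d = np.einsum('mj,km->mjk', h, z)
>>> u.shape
(19, 19)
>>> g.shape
(19, 19)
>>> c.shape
(5, 19)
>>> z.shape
(19, 5)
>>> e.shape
(5, 19)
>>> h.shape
(5, 5)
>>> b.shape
(19, 19)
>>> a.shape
(19, 19)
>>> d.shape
(5, 5, 19)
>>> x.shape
(19, 5)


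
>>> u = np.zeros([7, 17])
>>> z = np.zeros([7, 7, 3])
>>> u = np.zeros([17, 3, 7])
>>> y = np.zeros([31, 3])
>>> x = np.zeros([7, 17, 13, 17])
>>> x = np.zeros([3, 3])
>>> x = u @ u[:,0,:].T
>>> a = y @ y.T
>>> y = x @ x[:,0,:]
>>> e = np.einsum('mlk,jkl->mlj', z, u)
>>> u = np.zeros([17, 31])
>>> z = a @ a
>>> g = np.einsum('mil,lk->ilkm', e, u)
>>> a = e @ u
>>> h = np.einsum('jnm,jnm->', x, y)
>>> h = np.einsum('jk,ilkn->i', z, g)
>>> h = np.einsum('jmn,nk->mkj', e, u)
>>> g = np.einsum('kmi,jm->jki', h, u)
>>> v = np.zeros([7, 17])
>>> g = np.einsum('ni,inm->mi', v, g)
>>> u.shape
(17, 31)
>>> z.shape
(31, 31)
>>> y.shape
(17, 3, 17)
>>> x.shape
(17, 3, 17)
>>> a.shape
(7, 7, 31)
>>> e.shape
(7, 7, 17)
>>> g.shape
(7, 17)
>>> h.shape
(7, 31, 7)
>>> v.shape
(7, 17)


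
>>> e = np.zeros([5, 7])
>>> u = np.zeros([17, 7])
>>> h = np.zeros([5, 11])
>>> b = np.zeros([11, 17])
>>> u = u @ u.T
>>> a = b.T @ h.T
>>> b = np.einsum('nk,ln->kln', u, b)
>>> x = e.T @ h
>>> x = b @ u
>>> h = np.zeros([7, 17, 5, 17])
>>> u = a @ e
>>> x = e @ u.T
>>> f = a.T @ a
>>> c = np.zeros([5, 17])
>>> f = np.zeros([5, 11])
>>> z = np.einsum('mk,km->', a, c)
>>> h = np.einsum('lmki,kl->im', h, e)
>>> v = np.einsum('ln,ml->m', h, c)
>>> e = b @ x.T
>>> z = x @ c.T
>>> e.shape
(17, 11, 5)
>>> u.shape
(17, 7)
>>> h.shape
(17, 17)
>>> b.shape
(17, 11, 17)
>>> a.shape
(17, 5)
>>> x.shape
(5, 17)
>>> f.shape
(5, 11)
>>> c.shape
(5, 17)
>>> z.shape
(5, 5)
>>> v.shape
(5,)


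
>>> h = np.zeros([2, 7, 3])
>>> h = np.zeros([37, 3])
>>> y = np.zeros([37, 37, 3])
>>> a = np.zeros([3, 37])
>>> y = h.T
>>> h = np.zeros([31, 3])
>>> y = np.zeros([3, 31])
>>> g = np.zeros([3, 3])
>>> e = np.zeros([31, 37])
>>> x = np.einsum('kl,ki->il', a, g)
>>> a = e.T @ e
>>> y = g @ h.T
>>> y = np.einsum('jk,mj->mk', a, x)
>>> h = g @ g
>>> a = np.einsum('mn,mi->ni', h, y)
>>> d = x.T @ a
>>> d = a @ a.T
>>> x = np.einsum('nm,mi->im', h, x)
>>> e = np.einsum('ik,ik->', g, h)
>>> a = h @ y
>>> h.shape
(3, 3)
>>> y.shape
(3, 37)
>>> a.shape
(3, 37)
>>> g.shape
(3, 3)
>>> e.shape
()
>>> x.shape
(37, 3)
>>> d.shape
(3, 3)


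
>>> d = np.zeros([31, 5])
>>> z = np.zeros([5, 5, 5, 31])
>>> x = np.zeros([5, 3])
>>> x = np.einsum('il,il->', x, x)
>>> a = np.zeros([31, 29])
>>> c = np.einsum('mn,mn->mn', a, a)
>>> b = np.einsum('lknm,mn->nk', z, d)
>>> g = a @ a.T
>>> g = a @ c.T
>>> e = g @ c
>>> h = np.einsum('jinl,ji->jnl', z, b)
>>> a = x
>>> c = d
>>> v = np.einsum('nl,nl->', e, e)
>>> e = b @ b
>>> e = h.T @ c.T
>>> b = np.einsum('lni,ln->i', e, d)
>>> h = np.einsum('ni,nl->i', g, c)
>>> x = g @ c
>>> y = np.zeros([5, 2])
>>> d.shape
(31, 5)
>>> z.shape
(5, 5, 5, 31)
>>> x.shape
(31, 5)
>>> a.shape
()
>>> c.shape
(31, 5)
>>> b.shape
(31,)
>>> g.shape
(31, 31)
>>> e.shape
(31, 5, 31)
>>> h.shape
(31,)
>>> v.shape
()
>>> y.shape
(5, 2)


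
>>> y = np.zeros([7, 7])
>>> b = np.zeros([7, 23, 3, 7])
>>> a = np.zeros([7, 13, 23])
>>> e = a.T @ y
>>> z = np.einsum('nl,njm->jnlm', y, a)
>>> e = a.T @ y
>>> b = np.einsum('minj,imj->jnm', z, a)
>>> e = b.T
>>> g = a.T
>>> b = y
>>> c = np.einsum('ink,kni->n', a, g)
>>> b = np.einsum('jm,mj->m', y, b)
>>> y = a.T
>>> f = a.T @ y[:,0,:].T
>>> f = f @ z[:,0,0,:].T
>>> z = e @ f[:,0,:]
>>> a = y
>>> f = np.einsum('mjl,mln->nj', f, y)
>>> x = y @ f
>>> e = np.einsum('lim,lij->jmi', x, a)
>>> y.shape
(23, 13, 7)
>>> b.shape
(7,)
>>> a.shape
(23, 13, 7)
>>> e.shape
(7, 13, 13)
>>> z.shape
(13, 7, 13)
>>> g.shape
(23, 13, 7)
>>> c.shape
(13,)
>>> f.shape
(7, 13)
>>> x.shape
(23, 13, 13)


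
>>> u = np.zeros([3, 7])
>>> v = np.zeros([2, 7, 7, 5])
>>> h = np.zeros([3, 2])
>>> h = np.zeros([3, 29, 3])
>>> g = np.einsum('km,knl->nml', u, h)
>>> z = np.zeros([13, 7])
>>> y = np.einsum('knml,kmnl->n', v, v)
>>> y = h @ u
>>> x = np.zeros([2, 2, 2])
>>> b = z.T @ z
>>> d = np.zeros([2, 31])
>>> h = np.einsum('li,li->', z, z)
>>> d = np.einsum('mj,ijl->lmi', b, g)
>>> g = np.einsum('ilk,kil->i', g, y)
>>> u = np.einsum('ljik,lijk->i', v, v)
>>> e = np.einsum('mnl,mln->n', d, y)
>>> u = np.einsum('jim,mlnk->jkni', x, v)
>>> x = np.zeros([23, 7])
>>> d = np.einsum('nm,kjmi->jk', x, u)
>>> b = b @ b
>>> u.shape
(2, 5, 7, 2)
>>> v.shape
(2, 7, 7, 5)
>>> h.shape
()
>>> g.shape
(29,)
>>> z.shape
(13, 7)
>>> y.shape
(3, 29, 7)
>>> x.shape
(23, 7)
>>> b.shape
(7, 7)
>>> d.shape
(5, 2)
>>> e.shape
(7,)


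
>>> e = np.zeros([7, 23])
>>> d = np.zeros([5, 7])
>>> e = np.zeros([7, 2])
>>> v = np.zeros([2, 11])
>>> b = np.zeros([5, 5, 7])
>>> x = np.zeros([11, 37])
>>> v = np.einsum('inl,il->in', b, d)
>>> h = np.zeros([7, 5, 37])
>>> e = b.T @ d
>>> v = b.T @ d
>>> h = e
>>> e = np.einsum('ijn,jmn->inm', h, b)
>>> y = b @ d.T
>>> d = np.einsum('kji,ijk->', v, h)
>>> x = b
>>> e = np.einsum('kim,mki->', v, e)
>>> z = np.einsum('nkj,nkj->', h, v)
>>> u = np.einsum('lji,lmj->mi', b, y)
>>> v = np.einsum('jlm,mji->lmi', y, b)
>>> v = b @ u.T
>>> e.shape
()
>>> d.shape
()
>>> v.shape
(5, 5, 5)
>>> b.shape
(5, 5, 7)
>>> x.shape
(5, 5, 7)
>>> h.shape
(7, 5, 7)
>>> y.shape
(5, 5, 5)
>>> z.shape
()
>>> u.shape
(5, 7)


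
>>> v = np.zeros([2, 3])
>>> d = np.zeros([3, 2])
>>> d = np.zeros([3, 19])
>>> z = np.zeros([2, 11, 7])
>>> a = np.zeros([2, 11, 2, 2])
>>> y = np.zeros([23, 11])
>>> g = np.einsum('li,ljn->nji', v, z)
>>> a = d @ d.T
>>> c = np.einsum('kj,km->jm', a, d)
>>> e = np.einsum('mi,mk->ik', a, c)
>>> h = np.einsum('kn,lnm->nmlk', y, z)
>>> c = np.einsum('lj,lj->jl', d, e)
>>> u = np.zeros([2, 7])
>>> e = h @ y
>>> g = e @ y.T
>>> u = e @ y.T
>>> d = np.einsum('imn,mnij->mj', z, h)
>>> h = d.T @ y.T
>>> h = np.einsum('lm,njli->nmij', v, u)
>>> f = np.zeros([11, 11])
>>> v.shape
(2, 3)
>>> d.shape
(11, 23)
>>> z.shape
(2, 11, 7)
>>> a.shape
(3, 3)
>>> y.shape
(23, 11)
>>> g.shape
(11, 7, 2, 23)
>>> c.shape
(19, 3)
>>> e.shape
(11, 7, 2, 11)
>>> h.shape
(11, 3, 23, 7)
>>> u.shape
(11, 7, 2, 23)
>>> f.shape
(11, 11)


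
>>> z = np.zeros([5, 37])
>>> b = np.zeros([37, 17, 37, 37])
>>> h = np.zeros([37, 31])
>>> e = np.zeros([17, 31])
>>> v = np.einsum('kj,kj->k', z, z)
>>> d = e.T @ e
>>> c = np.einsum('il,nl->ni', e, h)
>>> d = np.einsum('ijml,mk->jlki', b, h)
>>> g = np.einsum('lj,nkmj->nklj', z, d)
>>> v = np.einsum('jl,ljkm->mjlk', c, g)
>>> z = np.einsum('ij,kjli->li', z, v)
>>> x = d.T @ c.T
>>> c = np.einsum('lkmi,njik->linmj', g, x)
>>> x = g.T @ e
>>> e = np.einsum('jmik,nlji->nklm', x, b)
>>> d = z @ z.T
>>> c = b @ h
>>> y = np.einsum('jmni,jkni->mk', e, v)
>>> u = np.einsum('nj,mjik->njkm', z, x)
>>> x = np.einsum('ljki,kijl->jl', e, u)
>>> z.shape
(17, 5)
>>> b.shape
(37, 17, 37, 37)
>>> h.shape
(37, 31)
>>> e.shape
(37, 31, 17, 5)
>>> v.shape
(37, 37, 17, 5)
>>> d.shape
(17, 17)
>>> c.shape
(37, 17, 37, 31)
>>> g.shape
(17, 37, 5, 37)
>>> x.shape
(31, 37)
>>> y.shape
(31, 37)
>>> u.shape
(17, 5, 31, 37)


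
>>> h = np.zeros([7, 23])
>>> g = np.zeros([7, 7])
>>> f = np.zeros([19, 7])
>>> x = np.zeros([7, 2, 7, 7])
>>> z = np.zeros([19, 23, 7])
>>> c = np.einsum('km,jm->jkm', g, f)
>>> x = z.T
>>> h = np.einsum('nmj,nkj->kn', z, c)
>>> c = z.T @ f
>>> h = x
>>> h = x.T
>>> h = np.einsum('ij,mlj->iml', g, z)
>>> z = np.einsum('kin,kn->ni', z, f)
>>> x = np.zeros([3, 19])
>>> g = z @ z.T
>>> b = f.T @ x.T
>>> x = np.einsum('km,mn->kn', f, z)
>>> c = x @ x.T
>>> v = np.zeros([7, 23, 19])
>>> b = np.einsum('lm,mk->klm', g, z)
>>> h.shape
(7, 19, 23)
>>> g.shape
(7, 7)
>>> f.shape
(19, 7)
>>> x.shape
(19, 23)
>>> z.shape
(7, 23)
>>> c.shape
(19, 19)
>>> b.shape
(23, 7, 7)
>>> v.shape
(7, 23, 19)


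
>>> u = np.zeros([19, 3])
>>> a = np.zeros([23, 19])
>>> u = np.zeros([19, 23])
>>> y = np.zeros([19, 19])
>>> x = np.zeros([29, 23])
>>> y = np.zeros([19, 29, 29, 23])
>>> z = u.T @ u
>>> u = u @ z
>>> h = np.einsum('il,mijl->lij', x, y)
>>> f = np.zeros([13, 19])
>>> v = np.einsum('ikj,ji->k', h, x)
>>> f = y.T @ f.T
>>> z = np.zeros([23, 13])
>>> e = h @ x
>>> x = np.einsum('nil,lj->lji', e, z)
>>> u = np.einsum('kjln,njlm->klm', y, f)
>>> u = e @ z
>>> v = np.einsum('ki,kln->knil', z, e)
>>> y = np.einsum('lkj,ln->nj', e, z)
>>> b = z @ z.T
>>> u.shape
(23, 29, 13)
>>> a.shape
(23, 19)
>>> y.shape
(13, 23)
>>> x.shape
(23, 13, 29)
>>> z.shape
(23, 13)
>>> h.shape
(23, 29, 29)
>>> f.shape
(23, 29, 29, 13)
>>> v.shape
(23, 23, 13, 29)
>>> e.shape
(23, 29, 23)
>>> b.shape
(23, 23)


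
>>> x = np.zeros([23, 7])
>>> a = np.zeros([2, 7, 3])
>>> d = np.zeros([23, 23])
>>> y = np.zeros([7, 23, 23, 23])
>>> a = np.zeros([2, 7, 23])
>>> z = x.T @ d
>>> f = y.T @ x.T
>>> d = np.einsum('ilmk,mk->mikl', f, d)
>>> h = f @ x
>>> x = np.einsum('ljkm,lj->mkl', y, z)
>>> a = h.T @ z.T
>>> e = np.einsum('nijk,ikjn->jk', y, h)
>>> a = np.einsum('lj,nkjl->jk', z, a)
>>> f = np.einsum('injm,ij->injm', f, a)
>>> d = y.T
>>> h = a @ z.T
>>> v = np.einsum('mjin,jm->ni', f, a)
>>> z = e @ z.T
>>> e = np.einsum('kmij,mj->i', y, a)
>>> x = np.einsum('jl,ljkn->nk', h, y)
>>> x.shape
(23, 23)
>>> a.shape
(23, 23)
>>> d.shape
(23, 23, 23, 7)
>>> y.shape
(7, 23, 23, 23)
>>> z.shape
(23, 7)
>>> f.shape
(23, 23, 23, 23)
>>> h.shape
(23, 7)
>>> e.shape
(23,)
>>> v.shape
(23, 23)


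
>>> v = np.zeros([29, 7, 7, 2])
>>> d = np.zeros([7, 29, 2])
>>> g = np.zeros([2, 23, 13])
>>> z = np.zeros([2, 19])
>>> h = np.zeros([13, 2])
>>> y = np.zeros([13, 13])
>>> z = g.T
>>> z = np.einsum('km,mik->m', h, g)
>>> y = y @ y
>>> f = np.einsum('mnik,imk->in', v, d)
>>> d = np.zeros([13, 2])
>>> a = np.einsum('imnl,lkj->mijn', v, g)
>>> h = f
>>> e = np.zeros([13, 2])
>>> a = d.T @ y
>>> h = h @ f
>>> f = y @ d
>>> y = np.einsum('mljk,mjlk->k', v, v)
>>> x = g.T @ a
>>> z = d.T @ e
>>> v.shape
(29, 7, 7, 2)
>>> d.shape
(13, 2)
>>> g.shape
(2, 23, 13)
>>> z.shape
(2, 2)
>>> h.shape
(7, 7)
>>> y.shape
(2,)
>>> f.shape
(13, 2)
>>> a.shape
(2, 13)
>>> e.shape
(13, 2)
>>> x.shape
(13, 23, 13)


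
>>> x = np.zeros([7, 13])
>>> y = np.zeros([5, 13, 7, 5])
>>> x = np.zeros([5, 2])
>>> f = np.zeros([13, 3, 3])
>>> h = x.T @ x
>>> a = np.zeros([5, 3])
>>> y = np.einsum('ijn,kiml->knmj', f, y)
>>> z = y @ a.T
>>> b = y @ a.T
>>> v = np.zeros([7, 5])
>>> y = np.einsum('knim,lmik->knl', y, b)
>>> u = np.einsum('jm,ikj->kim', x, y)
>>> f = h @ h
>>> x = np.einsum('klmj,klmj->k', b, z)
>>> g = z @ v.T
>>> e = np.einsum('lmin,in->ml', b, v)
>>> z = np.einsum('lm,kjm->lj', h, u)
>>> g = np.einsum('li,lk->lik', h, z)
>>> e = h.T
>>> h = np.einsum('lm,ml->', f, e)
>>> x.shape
(5,)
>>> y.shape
(5, 3, 5)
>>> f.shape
(2, 2)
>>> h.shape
()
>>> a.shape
(5, 3)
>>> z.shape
(2, 5)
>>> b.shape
(5, 3, 7, 5)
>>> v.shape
(7, 5)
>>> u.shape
(3, 5, 2)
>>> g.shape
(2, 2, 5)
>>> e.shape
(2, 2)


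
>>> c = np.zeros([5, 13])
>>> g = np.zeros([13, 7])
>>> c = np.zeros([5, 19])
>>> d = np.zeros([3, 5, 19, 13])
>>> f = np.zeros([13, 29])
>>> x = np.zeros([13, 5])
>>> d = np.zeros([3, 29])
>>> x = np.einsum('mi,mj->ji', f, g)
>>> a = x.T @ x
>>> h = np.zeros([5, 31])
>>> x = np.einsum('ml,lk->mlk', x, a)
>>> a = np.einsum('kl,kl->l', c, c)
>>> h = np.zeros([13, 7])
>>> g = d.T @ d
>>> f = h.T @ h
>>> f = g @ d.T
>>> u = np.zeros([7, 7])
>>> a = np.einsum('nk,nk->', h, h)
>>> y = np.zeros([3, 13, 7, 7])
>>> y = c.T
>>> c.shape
(5, 19)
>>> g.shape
(29, 29)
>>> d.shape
(3, 29)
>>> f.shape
(29, 3)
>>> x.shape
(7, 29, 29)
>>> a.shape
()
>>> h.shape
(13, 7)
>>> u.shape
(7, 7)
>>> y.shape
(19, 5)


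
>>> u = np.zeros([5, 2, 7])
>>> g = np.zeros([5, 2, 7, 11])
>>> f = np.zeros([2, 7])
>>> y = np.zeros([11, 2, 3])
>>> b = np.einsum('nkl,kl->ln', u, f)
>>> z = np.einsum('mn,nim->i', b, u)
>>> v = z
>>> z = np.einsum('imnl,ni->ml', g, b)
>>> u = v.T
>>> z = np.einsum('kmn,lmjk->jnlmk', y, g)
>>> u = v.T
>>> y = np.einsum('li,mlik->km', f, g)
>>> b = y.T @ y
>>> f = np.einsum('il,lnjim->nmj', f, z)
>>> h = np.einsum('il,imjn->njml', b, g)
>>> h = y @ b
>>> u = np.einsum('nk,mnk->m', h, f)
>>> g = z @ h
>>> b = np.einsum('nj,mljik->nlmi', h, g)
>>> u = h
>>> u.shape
(11, 5)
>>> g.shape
(7, 3, 5, 2, 5)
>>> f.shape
(3, 11, 5)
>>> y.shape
(11, 5)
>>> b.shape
(11, 3, 7, 2)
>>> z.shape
(7, 3, 5, 2, 11)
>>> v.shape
(2,)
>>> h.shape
(11, 5)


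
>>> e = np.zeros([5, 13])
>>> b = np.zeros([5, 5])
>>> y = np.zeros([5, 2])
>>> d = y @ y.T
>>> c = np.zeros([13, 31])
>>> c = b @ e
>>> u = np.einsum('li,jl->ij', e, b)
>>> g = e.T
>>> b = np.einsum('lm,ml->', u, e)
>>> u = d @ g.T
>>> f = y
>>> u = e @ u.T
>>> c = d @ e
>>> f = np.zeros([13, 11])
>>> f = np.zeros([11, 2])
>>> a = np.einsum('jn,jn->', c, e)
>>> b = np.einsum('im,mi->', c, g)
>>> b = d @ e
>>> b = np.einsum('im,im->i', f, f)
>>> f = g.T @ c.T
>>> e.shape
(5, 13)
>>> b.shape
(11,)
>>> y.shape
(5, 2)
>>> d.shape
(5, 5)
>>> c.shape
(5, 13)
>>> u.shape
(5, 5)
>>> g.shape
(13, 5)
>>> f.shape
(5, 5)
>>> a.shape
()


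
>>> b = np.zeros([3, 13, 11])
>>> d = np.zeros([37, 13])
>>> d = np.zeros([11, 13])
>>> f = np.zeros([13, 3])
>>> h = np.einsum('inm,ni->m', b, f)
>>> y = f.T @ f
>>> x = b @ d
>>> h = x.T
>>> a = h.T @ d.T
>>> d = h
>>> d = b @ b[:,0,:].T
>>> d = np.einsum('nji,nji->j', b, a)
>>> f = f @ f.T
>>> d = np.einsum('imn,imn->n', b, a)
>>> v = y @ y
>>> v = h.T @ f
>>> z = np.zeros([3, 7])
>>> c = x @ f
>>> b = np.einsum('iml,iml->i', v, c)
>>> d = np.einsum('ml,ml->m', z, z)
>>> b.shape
(3,)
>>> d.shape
(3,)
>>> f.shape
(13, 13)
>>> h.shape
(13, 13, 3)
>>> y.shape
(3, 3)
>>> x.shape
(3, 13, 13)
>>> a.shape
(3, 13, 11)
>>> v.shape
(3, 13, 13)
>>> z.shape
(3, 7)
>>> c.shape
(3, 13, 13)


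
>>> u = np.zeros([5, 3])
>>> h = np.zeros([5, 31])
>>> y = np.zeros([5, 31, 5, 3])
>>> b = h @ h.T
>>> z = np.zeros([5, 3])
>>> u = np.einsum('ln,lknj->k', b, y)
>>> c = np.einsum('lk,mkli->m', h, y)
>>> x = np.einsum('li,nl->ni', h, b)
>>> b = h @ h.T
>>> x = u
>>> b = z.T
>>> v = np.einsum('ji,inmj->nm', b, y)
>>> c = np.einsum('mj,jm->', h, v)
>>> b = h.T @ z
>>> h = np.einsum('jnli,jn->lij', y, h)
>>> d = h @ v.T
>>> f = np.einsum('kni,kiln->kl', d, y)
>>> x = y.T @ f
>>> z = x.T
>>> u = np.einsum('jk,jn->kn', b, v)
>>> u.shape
(3, 5)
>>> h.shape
(5, 3, 5)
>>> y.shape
(5, 31, 5, 3)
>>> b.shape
(31, 3)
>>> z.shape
(5, 31, 5, 3)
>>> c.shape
()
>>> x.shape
(3, 5, 31, 5)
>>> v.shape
(31, 5)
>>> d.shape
(5, 3, 31)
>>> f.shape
(5, 5)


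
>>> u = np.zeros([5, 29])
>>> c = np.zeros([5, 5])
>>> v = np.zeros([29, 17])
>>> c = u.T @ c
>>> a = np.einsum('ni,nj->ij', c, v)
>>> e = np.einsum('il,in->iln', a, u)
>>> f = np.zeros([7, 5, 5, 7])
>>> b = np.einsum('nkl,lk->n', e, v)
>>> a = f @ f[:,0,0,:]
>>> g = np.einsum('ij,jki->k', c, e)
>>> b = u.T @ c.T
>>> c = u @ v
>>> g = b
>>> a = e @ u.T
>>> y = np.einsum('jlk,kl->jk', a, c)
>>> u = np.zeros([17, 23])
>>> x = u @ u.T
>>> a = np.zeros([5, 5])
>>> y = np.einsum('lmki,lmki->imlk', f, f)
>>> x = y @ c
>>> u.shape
(17, 23)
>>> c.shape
(5, 17)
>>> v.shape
(29, 17)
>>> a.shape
(5, 5)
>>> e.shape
(5, 17, 29)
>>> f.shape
(7, 5, 5, 7)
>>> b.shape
(29, 29)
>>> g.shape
(29, 29)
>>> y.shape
(7, 5, 7, 5)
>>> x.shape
(7, 5, 7, 17)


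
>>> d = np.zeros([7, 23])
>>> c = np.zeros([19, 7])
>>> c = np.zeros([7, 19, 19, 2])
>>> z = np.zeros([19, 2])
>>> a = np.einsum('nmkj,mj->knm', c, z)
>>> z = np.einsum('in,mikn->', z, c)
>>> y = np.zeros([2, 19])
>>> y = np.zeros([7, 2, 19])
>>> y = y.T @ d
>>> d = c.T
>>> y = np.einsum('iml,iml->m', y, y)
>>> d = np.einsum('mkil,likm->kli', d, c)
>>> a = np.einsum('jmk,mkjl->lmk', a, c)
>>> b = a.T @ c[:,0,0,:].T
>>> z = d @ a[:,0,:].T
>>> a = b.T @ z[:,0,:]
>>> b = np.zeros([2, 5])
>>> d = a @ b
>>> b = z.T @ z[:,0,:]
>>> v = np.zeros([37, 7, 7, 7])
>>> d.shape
(7, 7, 5)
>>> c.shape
(7, 19, 19, 2)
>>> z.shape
(19, 7, 2)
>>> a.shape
(7, 7, 2)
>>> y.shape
(2,)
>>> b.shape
(2, 7, 2)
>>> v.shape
(37, 7, 7, 7)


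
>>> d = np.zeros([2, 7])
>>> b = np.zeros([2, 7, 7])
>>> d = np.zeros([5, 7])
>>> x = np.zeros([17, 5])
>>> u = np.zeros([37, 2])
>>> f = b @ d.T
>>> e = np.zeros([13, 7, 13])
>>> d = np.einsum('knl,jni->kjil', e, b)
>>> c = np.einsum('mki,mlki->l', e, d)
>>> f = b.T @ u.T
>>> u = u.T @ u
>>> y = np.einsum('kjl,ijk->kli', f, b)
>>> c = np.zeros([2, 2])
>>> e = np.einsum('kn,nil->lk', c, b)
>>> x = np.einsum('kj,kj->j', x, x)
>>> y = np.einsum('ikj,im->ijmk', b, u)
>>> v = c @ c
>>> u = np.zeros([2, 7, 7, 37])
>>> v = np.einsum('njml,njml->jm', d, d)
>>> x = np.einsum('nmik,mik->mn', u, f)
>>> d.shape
(13, 2, 7, 13)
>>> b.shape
(2, 7, 7)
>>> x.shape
(7, 2)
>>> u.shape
(2, 7, 7, 37)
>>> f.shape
(7, 7, 37)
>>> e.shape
(7, 2)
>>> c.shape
(2, 2)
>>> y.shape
(2, 7, 2, 7)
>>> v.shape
(2, 7)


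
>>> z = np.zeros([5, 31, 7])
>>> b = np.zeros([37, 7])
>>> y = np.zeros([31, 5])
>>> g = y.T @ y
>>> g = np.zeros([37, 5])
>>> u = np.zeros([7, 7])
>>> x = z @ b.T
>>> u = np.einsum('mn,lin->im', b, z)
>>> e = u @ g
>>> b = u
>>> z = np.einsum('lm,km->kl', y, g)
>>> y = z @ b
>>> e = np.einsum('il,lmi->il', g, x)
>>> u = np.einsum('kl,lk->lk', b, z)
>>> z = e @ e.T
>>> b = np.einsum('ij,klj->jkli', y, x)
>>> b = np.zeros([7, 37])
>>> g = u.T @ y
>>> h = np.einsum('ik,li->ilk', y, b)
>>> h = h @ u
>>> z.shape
(37, 37)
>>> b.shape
(7, 37)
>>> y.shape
(37, 37)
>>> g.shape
(31, 37)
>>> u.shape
(37, 31)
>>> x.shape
(5, 31, 37)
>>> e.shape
(37, 5)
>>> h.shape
(37, 7, 31)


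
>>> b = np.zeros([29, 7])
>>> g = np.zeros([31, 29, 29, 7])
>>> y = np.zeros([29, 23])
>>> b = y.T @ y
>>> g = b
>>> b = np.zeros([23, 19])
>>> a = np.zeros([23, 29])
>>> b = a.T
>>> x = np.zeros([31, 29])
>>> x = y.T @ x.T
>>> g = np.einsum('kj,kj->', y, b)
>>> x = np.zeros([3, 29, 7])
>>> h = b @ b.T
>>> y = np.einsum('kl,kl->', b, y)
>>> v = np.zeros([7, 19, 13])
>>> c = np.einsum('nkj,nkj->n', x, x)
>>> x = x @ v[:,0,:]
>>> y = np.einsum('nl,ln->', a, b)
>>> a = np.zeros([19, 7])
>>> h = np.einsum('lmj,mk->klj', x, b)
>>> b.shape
(29, 23)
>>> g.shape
()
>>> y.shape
()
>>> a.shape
(19, 7)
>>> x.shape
(3, 29, 13)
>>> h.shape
(23, 3, 13)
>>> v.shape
(7, 19, 13)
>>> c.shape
(3,)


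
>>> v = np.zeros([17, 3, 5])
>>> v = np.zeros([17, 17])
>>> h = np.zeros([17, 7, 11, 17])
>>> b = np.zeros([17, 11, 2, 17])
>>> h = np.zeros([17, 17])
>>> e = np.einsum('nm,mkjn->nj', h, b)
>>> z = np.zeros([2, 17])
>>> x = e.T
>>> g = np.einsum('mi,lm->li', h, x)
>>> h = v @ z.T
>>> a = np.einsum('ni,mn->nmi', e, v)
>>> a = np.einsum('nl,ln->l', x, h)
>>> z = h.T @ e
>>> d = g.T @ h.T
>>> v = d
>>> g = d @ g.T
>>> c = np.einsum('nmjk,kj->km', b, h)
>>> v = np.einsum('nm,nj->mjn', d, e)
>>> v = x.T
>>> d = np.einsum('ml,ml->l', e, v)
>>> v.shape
(17, 2)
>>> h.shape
(17, 2)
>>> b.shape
(17, 11, 2, 17)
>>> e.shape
(17, 2)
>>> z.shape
(2, 2)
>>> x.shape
(2, 17)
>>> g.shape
(17, 2)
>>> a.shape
(17,)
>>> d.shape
(2,)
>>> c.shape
(17, 11)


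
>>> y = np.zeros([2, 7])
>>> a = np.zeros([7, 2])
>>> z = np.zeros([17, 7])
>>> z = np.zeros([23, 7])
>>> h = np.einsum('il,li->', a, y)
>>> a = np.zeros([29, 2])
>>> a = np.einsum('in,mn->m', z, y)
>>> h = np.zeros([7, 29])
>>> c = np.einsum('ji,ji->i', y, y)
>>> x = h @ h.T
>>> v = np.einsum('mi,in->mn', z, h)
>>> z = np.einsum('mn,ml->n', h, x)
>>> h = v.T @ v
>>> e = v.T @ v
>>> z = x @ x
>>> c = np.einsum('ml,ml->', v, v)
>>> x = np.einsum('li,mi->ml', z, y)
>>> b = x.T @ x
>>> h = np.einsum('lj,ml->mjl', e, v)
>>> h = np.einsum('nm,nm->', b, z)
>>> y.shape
(2, 7)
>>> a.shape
(2,)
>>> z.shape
(7, 7)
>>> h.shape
()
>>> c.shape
()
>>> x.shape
(2, 7)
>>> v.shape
(23, 29)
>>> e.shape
(29, 29)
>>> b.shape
(7, 7)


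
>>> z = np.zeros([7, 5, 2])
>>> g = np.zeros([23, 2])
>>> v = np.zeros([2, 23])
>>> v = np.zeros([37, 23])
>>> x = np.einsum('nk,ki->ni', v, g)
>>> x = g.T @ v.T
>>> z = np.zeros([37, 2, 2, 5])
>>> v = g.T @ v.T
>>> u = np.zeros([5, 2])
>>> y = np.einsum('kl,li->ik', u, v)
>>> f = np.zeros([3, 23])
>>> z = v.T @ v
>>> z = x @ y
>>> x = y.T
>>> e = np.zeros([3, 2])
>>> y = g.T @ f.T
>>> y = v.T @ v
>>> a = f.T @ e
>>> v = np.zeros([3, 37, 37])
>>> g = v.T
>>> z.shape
(2, 5)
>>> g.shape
(37, 37, 3)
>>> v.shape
(3, 37, 37)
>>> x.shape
(5, 37)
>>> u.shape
(5, 2)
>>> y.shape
(37, 37)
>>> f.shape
(3, 23)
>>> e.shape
(3, 2)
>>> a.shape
(23, 2)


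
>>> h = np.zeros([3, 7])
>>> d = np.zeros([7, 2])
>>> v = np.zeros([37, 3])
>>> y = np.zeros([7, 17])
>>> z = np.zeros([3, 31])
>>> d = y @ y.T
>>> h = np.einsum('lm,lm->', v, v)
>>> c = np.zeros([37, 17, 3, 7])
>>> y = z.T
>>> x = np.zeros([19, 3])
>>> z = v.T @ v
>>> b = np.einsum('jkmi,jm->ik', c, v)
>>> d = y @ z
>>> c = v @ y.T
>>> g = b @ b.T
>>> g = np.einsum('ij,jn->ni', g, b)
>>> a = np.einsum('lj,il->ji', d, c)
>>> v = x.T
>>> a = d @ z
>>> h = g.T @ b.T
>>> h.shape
(7, 7)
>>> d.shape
(31, 3)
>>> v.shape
(3, 19)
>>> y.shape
(31, 3)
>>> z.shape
(3, 3)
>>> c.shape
(37, 31)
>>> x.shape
(19, 3)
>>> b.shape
(7, 17)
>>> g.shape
(17, 7)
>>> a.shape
(31, 3)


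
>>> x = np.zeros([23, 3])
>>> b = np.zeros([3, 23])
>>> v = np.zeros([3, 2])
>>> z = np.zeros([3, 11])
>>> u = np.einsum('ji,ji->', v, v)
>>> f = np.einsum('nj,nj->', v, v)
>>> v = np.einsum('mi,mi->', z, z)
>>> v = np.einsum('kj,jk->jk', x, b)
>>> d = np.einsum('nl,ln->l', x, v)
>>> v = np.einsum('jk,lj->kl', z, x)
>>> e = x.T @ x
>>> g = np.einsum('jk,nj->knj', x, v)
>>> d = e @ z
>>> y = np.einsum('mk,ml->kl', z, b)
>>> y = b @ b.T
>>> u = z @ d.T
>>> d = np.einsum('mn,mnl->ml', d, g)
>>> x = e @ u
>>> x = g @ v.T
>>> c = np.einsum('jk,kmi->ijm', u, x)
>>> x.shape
(3, 11, 11)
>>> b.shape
(3, 23)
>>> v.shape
(11, 23)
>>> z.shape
(3, 11)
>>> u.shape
(3, 3)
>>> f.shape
()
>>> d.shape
(3, 23)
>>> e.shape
(3, 3)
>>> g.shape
(3, 11, 23)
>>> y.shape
(3, 3)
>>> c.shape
(11, 3, 11)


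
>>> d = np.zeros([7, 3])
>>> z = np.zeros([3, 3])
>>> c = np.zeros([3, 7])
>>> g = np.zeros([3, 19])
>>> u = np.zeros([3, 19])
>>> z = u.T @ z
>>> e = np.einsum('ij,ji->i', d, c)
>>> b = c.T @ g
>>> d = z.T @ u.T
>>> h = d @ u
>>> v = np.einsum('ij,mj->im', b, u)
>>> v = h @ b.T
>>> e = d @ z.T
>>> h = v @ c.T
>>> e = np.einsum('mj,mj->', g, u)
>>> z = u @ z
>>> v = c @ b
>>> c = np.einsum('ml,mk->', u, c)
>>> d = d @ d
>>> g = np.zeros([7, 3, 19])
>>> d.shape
(3, 3)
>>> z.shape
(3, 3)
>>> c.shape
()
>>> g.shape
(7, 3, 19)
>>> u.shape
(3, 19)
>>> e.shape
()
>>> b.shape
(7, 19)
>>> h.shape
(3, 3)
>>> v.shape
(3, 19)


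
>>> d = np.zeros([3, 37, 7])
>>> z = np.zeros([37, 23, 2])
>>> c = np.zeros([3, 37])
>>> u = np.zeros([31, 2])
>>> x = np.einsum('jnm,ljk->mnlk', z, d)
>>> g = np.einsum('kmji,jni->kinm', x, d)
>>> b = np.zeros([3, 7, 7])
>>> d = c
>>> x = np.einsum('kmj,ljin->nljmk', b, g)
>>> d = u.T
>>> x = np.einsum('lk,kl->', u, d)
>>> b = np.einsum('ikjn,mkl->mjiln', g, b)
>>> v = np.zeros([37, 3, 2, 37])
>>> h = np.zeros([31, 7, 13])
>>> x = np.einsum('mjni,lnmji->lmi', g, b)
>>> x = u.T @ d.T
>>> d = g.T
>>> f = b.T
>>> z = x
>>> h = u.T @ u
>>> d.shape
(23, 37, 7, 2)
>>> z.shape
(2, 2)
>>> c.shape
(3, 37)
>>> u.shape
(31, 2)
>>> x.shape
(2, 2)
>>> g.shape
(2, 7, 37, 23)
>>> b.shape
(3, 37, 2, 7, 23)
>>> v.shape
(37, 3, 2, 37)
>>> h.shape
(2, 2)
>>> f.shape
(23, 7, 2, 37, 3)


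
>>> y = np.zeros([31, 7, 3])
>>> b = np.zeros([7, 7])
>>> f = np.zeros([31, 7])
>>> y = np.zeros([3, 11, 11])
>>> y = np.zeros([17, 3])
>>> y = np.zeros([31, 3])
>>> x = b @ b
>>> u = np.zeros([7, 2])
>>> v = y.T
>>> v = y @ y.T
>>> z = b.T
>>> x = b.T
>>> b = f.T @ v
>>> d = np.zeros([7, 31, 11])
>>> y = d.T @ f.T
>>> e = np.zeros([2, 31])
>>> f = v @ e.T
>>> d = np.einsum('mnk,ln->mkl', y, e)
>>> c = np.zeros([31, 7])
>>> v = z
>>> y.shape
(11, 31, 31)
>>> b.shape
(7, 31)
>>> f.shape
(31, 2)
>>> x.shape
(7, 7)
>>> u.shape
(7, 2)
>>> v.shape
(7, 7)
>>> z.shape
(7, 7)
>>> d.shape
(11, 31, 2)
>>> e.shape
(2, 31)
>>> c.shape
(31, 7)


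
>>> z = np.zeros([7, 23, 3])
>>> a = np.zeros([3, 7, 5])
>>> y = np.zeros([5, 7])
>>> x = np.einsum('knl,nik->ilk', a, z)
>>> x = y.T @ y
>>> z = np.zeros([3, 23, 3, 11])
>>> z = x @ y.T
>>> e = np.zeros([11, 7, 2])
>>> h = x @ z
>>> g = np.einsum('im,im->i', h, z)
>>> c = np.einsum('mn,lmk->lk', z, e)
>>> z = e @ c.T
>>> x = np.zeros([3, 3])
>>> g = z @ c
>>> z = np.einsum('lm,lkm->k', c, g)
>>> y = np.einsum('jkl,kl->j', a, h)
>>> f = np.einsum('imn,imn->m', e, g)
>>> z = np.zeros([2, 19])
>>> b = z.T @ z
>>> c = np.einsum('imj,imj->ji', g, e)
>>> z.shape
(2, 19)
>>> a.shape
(3, 7, 5)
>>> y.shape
(3,)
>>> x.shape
(3, 3)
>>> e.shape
(11, 7, 2)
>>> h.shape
(7, 5)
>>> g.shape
(11, 7, 2)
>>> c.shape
(2, 11)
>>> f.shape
(7,)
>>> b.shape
(19, 19)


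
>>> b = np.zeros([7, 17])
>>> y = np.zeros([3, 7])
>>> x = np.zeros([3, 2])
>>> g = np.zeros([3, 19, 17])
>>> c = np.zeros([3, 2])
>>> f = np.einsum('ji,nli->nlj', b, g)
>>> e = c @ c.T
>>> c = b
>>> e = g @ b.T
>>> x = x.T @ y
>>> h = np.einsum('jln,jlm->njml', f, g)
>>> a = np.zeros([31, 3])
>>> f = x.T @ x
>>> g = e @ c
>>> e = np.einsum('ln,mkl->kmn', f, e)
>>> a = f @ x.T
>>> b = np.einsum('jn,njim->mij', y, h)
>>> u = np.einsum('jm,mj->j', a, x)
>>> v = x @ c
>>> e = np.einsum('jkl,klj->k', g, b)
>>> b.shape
(19, 17, 3)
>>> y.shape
(3, 7)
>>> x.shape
(2, 7)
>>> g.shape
(3, 19, 17)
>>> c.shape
(7, 17)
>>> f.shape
(7, 7)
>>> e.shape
(19,)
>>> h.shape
(7, 3, 17, 19)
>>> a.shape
(7, 2)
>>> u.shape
(7,)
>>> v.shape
(2, 17)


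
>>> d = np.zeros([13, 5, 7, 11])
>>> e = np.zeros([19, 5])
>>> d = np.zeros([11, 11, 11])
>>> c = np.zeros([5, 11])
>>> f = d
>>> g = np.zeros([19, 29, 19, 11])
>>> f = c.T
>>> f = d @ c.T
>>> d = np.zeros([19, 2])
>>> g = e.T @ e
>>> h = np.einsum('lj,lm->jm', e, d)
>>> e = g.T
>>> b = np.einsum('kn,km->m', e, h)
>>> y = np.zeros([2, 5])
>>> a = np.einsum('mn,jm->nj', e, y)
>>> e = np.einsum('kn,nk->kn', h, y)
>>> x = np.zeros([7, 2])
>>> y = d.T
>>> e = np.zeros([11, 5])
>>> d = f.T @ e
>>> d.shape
(5, 11, 5)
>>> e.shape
(11, 5)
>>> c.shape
(5, 11)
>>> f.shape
(11, 11, 5)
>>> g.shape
(5, 5)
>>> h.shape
(5, 2)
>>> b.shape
(2,)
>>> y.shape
(2, 19)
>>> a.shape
(5, 2)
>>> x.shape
(7, 2)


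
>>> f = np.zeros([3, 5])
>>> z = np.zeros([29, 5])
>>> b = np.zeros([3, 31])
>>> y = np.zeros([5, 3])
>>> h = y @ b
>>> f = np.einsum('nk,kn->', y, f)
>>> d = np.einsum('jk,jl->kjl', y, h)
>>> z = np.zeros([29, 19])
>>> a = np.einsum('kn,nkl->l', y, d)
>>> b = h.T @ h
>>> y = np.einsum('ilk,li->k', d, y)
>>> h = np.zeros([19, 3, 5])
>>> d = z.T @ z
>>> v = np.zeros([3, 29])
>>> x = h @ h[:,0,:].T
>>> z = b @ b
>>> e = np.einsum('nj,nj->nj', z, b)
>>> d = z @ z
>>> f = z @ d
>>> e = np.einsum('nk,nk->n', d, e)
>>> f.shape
(31, 31)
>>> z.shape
(31, 31)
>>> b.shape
(31, 31)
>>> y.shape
(31,)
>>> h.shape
(19, 3, 5)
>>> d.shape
(31, 31)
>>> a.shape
(31,)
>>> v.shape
(3, 29)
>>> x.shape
(19, 3, 19)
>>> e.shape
(31,)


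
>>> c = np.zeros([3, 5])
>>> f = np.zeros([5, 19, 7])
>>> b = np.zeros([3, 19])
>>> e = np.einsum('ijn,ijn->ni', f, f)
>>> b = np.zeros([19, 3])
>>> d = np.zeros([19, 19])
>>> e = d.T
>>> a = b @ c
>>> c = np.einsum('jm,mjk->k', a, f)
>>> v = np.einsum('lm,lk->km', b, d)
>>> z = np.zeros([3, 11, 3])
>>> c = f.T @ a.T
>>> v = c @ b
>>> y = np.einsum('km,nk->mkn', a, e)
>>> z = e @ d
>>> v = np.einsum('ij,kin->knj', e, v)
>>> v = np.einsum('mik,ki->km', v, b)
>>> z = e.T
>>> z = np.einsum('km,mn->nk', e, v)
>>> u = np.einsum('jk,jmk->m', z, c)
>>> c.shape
(7, 19, 19)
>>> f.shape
(5, 19, 7)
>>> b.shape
(19, 3)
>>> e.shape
(19, 19)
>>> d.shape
(19, 19)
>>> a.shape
(19, 5)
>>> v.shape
(19, 7)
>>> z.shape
(7, 19)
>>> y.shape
(5, 19, 19)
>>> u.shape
(19,)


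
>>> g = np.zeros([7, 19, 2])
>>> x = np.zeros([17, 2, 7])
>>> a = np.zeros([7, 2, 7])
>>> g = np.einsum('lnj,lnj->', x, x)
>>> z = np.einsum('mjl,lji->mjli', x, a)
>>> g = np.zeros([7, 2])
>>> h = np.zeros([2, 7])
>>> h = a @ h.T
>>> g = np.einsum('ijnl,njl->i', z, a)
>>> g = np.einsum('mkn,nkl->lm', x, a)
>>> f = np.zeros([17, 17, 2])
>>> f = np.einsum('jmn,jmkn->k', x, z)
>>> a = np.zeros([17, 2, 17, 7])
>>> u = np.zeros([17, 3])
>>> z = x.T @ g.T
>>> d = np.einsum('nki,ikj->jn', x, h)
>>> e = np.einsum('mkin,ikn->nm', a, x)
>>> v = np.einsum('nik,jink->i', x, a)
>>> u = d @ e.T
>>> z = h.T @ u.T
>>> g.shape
(7, 17)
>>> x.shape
(17, 2, 7)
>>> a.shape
(17, 2, 17, 7)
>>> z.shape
(2, 2, 2)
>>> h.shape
(7, 2, 2)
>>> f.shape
(7,)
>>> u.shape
(2, 7)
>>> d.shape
(2, 17)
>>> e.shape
(7, 17)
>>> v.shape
(2,)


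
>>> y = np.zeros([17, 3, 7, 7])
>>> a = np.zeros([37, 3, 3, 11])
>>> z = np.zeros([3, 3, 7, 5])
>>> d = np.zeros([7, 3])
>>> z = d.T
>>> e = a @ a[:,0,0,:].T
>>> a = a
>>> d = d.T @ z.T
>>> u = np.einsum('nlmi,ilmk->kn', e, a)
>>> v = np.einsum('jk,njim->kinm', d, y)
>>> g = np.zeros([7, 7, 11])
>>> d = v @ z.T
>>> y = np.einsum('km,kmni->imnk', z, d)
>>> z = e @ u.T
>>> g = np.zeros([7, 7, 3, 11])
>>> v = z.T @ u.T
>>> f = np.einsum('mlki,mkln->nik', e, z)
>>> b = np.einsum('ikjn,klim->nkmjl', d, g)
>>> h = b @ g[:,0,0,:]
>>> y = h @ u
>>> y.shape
(3, 7, 11, 17, 37)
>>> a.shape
(37, 3, 3, 11)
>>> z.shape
(37, 3, 3, 11)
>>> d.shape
(3, 7, 17, 3)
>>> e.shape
(37, 3, 3, 37)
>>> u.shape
(11, 37)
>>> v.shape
(11, 3, 3, 11)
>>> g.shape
(7, 7, 3, 11)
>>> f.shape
(11, 37, 3)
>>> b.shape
(3, 7, 11, 17, 7)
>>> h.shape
(3, 7, 11, 17, 11)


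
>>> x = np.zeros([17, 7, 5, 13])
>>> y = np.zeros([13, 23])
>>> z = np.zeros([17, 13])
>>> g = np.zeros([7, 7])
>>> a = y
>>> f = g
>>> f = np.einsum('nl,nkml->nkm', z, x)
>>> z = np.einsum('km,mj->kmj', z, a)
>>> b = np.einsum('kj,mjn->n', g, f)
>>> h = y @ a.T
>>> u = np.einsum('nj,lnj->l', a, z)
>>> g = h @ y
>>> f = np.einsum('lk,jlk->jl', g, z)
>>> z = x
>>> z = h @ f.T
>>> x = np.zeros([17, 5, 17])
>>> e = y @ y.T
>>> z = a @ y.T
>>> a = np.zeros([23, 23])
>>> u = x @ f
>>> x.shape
(17, 5, 17)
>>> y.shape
(13, 23)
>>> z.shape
(13, 13)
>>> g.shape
(13, 23)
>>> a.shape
(23, 23)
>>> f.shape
(17, 13)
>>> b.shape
(5,)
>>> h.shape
(13, 13)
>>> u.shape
(17, 5, 13)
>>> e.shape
(13, 13)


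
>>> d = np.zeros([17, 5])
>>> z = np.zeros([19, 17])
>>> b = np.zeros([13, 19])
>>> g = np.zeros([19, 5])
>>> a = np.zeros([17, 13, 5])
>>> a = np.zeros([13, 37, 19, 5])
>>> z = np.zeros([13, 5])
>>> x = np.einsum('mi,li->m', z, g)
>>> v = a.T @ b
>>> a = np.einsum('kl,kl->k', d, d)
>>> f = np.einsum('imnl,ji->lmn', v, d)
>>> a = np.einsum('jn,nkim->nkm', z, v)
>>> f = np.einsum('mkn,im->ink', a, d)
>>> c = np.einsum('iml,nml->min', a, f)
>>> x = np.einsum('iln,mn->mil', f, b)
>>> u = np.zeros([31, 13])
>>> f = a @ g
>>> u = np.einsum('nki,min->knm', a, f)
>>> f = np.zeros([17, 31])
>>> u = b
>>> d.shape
(17, 5)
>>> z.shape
(13, 5)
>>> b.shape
(13, 19)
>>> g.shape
(19, 5)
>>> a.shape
(5, 19, 19)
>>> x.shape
(13, 17, 19)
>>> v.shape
(5, 19, 37, 19)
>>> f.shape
(17, 31)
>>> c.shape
(19, 5, 17)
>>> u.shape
(13, 19)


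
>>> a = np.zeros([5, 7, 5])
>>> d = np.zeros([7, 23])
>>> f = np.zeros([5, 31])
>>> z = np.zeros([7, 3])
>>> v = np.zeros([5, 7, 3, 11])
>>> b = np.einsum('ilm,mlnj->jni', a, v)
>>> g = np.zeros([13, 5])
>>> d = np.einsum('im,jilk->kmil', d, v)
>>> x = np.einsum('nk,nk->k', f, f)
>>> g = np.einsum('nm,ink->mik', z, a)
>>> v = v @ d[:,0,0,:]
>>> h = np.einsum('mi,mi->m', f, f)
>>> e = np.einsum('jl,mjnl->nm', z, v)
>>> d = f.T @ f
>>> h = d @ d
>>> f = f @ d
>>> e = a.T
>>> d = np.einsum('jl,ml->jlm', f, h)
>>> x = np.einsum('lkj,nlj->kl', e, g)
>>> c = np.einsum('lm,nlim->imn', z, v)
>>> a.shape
(5, 7, 5)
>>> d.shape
(5, 31, 31)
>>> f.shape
(5, 31)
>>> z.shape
(7, 3)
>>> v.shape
(5, 7, 3, 3)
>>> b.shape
(11, 3, 5)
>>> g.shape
(3, 5, 5)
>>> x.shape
(7, 5)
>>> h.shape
(31, 31)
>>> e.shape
(5, 7, 5)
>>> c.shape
(3, 3, 5)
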